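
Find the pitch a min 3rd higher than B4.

Counting three letter names up from B lands on D.
Moving 3 semitones up from B4 (the size of a minor third) reaches D5.

D5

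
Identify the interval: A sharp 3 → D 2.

Descending from A#3 to D2 is the same interval as ascending D2 to A#3.
D to A spans five letter names (D-E-F-G-A), plus an octave, so the interval is some kind of twelfth.
The perfect twelfth is 19 semitones; here we have 20, one semitone wider: augmented.
(Equivalently, a compound augmented fifth: an augmented fifth plus an octave.)

augmented twelfth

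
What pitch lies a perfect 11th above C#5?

F#6

Four letters up from C (plus an octave) reaches F.
A perfect eleventh spans 17 semitones, so from C#5 the target pitch is F#6.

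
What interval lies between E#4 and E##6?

E to E is the same letter name, plus 2 octaves — that makes it a fifteenth of some quality.
A perfect fifteenth would be 24 semitones; E#4 to E##6 is 25, one semitone wider, so the interval is augmented.
(Equivalently, a compound augmented octave: an augmented octave plus an octave.)

augmented fifteenth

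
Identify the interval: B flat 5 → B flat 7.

B to B is the same letter name, plus 2 octaves: a fifteenth.
Bb5 to Bb7 is 24 semitones, matching the perfect fifteenth exactly, so the quality is perfect.
(Equivalently, a compound perfect octave: a perfect octave plus an octave.)

perfect 15th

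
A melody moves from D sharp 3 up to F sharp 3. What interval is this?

D to F spans three letter names (D-E-F) — that makes it a third of some quality.
At 3 semitones, D#3→F#3 falls one short of a major third: minor.

m3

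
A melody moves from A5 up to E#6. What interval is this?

A to E spans five letter names (A-B-C-D-E) — that makes it a fifth of some quality.
The perfect fifth is 7 semitones; here we have 8, one semitone wider: augmented.

augmented fifth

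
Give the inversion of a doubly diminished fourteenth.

First reduce the compound doubly diminished fourteenth to its simple form, a doubly diminished seventh.
Interval numbers invert to sum to nine: 7 + 2 = 9, so a seventh inverts to a second.
The quality also flips — doubly diminished becomes doubly augmented — giving a doubly augmented second.

doubly augmented 2nd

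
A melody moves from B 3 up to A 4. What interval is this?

B to A spans seven letter names (B-C-D-E-F-G-A) — that makes it a seventh of some quality.
B3 to A4 is 10 semitones, a half step short of the major seventh (11), so this is minor.

minor 7th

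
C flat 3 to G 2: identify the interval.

Descending from Cb3 to G2 is the same interval as ascending G2 to Cb3.
G to C spans four letter names (G-A-B-C), so the interval is some kind of fourth.
A perfect fourth would be 5 semitones; G2 to Cb3 is 4, one semitone narrower, so the interval is diminished.

d4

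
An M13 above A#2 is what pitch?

F##4

Counting six letter names plus an octave up from A lands on F.
A major thirteenth spans 21 semitones, so from A#2 the target pitch is F##4.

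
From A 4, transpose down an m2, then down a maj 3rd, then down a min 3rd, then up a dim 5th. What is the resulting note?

G 4

A minor second down from A4 is G#4.
Down a major third from G#4: E4 (4 semitones down).
E4 down a minor third → C#4 (3 semitones).
A diminished fifth up from C#4 is G4.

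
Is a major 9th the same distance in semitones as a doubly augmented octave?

Yes

A major ninth spans 14 semitones, and a doubly augmented octave also spans 14 semitones — they're enharmonic.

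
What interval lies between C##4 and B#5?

minor fourteenth

C to B spans seven letter names (C-D-E-F-G-A-B), plus an octave — that makes it a fourteenth of some quality.
At 22 semitones, C##4→B#5 falls one short of a major fourteenth: minor.
(Equivalently, a compound minor seventh: a minor seventh plus an octave.)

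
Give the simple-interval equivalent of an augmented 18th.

A4

Each octave removed subtracts seven from the number: 18 − 14 = 4.
Quality carries through unchanged, so the simple form is an augmented fourth.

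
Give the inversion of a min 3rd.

Interval numbers invert to sum to nine: 3 + 6 = 9, so a third inverts to a sixth.
Quality inverts too: minor becomes major. That makes the inversion a major sixth.

major 6th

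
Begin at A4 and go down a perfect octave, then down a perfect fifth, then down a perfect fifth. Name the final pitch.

G2

A4 down a perfect octave → A3 (12 semitones).
A perfect fifth down from A3 is D3.
A perfect fifth down from D3 is G2.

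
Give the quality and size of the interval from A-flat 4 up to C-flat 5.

minor 3rd

A to C spans three letter names (A-B-C): a third.
Ab4 to Cb5 is 3 semitones, a half step short of the major third (4), so this is minor.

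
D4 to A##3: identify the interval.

doubly diminished 4th

Descending from D4 to A##3 is the same interval as ascending A##3 to D4.
A to D spans four letter names (A-B-C-D): a fourth.
A perfect fourth would be 5 semitones; A##3 to D4 is 3, two semitones narrower, so the interval is doubly diminished.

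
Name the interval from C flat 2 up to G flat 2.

P5

C to G spans five letter names (C-D-E-F-G) — that makes it a fifth of some quality.
The perfect fifth spans 7 semitones, and Cb2 to Gb2 is exactly 7 semitones — so this is a perfect fifth.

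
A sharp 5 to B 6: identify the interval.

A to B spans two letter names (A-B), plus an octave: a ninth.
A#5 to B6 is 13 semitones, a half step short of the major ninth (14), so this is minor.
(Equivalently, a compound minor second: a minor second plus an octave.)

m9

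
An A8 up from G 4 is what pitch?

G sharp 5

An octave keeps the letter name G, an octave up from G.
An augmented octave spans 13 semitones, so from G4 the target pitch is G#5.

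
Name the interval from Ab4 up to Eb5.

perfect fifth

A to E spans five letter names (A-B-C-D-E): a fifth.
Counting semitones, Ab4→Eb5 is 7, which is the perfect fifth.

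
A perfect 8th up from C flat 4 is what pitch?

The letter stays C (same as the start), shifted an octave up.
A perfect octave spans 12 semitones, so from Cb4 the target pitch is Cb5.

C flat 5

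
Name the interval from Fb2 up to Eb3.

M7

F to E spans seven letter names (F-G-A-B-C-D-E) — that makes it a seventh of some quality.
Fb2 to Eb3 is 11 semitones, matching the major seventh exactly, so the quality is major.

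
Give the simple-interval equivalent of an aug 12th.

Take out an octave (7 from the number): 12 − 7 = 5.
That makes an augmented twelfth a compound augmented fifth — an octave plus an augmented fifth.

A5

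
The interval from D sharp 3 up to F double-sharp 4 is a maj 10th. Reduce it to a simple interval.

Take out an octave (7 from the number): 10 − 7 = 3.
That makes a major tenth a compound major third — an octave plus a major third.

major third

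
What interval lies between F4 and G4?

F to G spans two letter names (F-G) — that makes it a second of some quality.
The major second spans 2 semitones, and F4 to G4 is exactly 2 semitones — so this is a major second.

major 2nd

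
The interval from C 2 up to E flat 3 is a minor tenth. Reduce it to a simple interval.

minor third

Subtracting seven from the interval number removes an octave: 10 − 7 = 3.
Quality carries through unchanged, so the simple form is a minor third.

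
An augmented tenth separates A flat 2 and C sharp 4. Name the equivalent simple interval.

Subtracting seven from the interval number removes an octave: 10 − 7 = 3.
That makes an augmented tenth a compound augmented third — an octave plus an augmented third.

A3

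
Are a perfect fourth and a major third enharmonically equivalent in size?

A perfect fourth is 5 semitones but a major third is 4 semitones — different sizes.

No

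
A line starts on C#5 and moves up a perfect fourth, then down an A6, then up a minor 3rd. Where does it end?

Cb5

A perfect fourth up from C#5 is F#5.
F#5 down an augmented sixth → Ab4 (10 semitones).
Up a minor third from Ab4: Cb5 (3 semitones up).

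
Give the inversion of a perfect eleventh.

perfect 5th

First reduce the compound perfect eleventh to its simple form, a perfect fourth.
Interval numbers invert to sum to nine: 4 + 5 = 9, so a fourth inverts to a fifth.
And perfect stays perfect under inversion, so we get a perfect fifth.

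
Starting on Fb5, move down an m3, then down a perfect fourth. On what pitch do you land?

Down a minor third from Fb5: Db5 (3 semitones down).
Db5 down a perfect fourth → Ab4 (5 semitones).

Ab4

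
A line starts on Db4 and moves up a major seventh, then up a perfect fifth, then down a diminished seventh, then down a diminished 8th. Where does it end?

A##3

A major seventh up from Db4 is C5.
Up a perfect fifth from C5: G5 (7 semitones up).
A diminished seventh down from G5 is A#4.
A diminished octave down from A#4 is A##3.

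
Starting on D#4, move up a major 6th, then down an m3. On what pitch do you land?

G##4

D#4 up a major sixth → B#4 (9 semitones).
B#4 down a minor third → G##4 (3 semitones).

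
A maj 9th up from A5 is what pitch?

Two letters up from A (plus an octave) reaches B.
Moving 14 semitones up from A5 (the size of a major ninth) reaches B6.

B6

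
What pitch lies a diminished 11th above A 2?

Four letters up from A (plus an octave) reaches D.
A diminished eleventh is 16 semitones; 16 semitones up from A2 gives Db4.

D flat 4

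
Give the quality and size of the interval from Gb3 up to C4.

G to C spans four letter names (G-A-B-C), so the interval is some kind of fourth.
Gb3 to C4 spans 6 semitones — one semitone wider than the perfect fourth (5) — giving an augmented fourth.

augmented fourth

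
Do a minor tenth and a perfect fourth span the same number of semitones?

No

A minor tenth spans 15 semitones; a perfect fourth spans 5 semitones. They differ by 10.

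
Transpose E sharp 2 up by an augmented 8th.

An octave keeps the letter name E, an octave up from E.
An augmented octave spans 13 semitones, so from E#2 the target pitch is E##3.

E double-sharp 3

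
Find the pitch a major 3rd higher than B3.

The third takes the letter from B up to D.
Moving 4 semitones up from B3 (the size of a major third) reaches D#4.

D#4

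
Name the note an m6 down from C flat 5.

Six letter names down from C: E.
Moving 8 semitones down from Cb5 (the size of a minor sixth) reaches Eb4.

E flat 4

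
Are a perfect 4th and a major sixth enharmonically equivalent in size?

A perfect fourth is 5 semitones but a major sixth is 9 semitones — different sizes.

No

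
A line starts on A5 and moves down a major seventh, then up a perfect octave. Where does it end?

A5 down a major seventh → Bb4 (11 semitones).
A perfect octave up from Bb4 is Bb5.

Bb5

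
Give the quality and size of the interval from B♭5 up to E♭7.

B to E spans four letter names (B-C-D-E), plus an octave — that makes it an eleventh of some quality.
The perfect eleventh spans 17 semitones, and Bb5 to Eb7 is exactly 17 semitones — so this is a perfect eleventh.
(Equivalently, a compound perfect fourth: a perfect fourth plus an octave.)

perfect eleventh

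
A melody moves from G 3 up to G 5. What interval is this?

G to G is the same letter name, plus 2 octaves: a fifteenth.
The perfect fifteenth spans 24 semitones, and G3 to G5 is exactly 24 semitones — so this is a perfect fifteenth.
(Equivalently, a compound perfect octave: a perfect octave plus an octave.)

perfect 15th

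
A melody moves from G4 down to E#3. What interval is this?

Descending from G4 to E#3 is the same interval as ascending E#3 to G4.
E to G spans three letter names (E-F-G), plus an octave: a tenth.
E#3 to G4 spans 14 semitones — two semitones narrower than the major tenth (16) — giving a diminished tenth.
(Equivalently, a compound diminished third: a diminished third plus an octave.)

diminished 10th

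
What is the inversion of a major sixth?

minor 3rd

Interval numbers invert to sum to nine: 6 + 3 = 9, so a sixth inverts to a third.
Quality inverts too: major becomes minor. That makes the inversion a minor third.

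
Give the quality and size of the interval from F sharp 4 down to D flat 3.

augmented 10th

Descending from F#4 to Db3 is the same interval as ascending Db3 to F#4.
D to F spans three letter names (D-E-F), plus an octave — that makes it a tenth of some quality.
A major tenth would be 16 semitones; Db3 to F#4 is 17, one semitone wider, so the interval is augmented.
(Equivalently, a compound augmented third: an augmented third plus an octave.)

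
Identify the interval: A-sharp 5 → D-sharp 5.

perfect fifth

Descending from A#5 to D#5 is the same interval as ascending D#5 to A#5.
D to A spans five letter names (D-E-F-G-A): a fifth.
Counting semitones, D#5→A#5 is 7, which is the perfect fifth.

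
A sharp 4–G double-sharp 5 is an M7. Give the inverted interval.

Inverted interval numbers add to nine, so a seventh pairs with a second (7 + 2 = 9).
The quality also flips — major becomes minor — giving a minor second.

minor second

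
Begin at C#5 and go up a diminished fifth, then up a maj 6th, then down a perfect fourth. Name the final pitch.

B5

A diminished fifth up from C#5 is G5.
Up a major sixth from G5: E6 (9 semitones up).
A perfect fourth down from E6 is B5.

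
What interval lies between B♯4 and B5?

B to B is the same letter name, plus an octave: an octave.
B#4 to B5 spans 11 semitones — one semitone narrower than the perfect octave (12) — giving a diminished octave.

diminished octave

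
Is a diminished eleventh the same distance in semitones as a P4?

A diminished eleventh is 16 semitones but a perfect fourth is 5 semitones — different sizes.

No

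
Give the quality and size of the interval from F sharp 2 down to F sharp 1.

Descending from F#2 to F#1 is the same interval as ascending F#1 to F#2.
F to F is the same letter name, plus an octave — that makes it an octave of some quality.
The perfect octave spans 12 semitones, and F#1 to F#2 is exactly 12 semitones — so this is a perfect octave.

P8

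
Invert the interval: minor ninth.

First reduce the compound minor ninth to its simple form, a minor second.
Interval numbers invert to sum to nine: 2 + 7 = 9, so a second inverts to a seventh.
And minor becomes major under inversion, so we get a major seventh.

M7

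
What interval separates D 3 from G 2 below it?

Descending from D3 to G2 is the same interval as ascending G2 to D3.
G to D spans five letter names (G-A-B-C-D), so the interval is some kind of fifth.
G2 to D3 is 7 semitones, matching the perfect fifth exactly, so the quality is perfect.

P5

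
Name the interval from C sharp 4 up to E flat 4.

C to E spans three letter names (C-D-E): a third.
C#4 to Eb4 spans 2 semitones — two semitones narrower than the major third (4) — giving a diminished third.

diminished third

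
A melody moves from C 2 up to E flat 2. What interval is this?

minor 3rd

C to E spans three letter names (C-D-E): a third.
A major third would be 4 semitones, but C2 to Eb2 is 3 — one semitone narrower, making it a minor third.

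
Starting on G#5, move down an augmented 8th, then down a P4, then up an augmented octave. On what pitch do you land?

D#5

Down an augmented octave from G#5: G4 (13 semitones down).
G4 down a perfect fourth → D4 (5 semitones).
D4 up an augmented octave → D#5 (13 semitones).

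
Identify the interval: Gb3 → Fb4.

minor seventh

G to F spans seven letter names (G-A-B-C-D-E-F) — that makes it a seventh of some quality.
At 10 semitones, Gb3→Fb4 falls one short of a major seventh: minor.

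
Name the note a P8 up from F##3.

F##4

For an octave the letter name doesn't change: still F, an octave up.
Moving 12 semitones up from F##3 (the size of a perfect octave) reaches F##4.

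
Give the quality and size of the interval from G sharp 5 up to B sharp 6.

major tenth

G to B spans three letter names (G-A-B), plus an octave, so the interval is some kind of tenth.
G#5 to B#6 is 16 semitones, matching the major tenth exactly, so the quality is major.
(Equivalently, a compound major third: a major third plus an octave.)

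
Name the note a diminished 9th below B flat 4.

A sharp 3

The ninth's letter: B down two letter names plus an octave → A.
A diminished ninth spans 12 semitones, so from Bb4 the target pitch is A#3.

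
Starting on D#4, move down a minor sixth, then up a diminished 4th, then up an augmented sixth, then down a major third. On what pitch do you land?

A minor sixth down from D#4 is F##3.
F##3 up a diminished fourth → B3 (4 semitones).
An augmented sixth up from B3 is G##4.
Down a major third from G##4: E#4 (4 semitones down).

E#4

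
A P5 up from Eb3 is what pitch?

Five letter names up from E: B.
A perfect fifth spans 7 semitones, so from Eb3 the target pitch is Bb3.

Bb3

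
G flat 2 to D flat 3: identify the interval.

G to D spans five letter names (G-A-B-C-D): a fifth.
The perfect fifth spans 7 semitones, and Gb2 to Db3 is exactly 7 semitones — so this is a perfect fifth.

perfect fifth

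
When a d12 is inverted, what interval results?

First reduce the compound diminished twelfth to its simple form, a diminished fifth.
Inverted interval numbers add to nine, so a fifth pairs with a fourth (5 + 4 = 9).
Quality inverts too: diminished becomes augmented. That makes the inversion an augmented fourth.

A4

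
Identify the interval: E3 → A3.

perfect 4th

E to A spans four letter names (E-F-G-A) — that makes it a fourth of some quality.
Counting semitones, E3→A3 is 5, which is the perfect fourth.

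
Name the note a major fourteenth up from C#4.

B#5

The fourteenth's letter: C up seven letter names plus an octave → B.
A major fourteenth spans 23 semitones, so from C#4 the target pitch is B#5.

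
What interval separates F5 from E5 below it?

Descending from F5 to E5 is the same interval as ascending E5 to F5.
E to F spans two letter names (E-F), so the interval is some kind of second.
A major second would be 2 semitones, but E5 to F5 is 1 — one semitone narrower, making it a minor second.

minor second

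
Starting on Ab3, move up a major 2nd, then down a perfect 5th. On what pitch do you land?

Eb3

Up a major second from Ab3: Bb3 (2 semitones up).
Down a perfect fifth from Bb3: Eb3 (7 semitones down).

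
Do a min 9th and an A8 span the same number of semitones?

Yes

A minor ninth spans 13 semitones, and an augmented octave also spans 13 semitones — they're enharmonic.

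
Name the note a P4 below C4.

G3

Counting four letter names down from C lands on G.
A perfect fourth is 5 semitones; 5 semitones down from C4 gives G3.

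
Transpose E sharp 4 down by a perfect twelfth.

A sharp 2

The twelfth's letter: E down five letter names plus an octave → A.
A perfect twelfth spans 19 semitones, so from E#4 the target pitch is A#2.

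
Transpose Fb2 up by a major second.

Gb2

Counting two letter names up from F lands on G.
A major second spans 2 semitones, so from Fb2 the target pitch is Gb2.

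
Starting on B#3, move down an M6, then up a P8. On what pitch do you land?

Down a major sixth from B#3: D#3 (9 semitones down).
D#3 up a perfect octave → D#4 (12 semitones).

D#4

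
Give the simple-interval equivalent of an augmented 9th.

A2

Take out an octave (7 from the number): 9 − 7 = 2.
So an augmented ninth is an octave plus an augmented second. The quality is unchanged.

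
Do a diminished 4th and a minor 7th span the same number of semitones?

No

A diminished fourth is 4 semitones but a minor seventh is 10 semitones — different sizes.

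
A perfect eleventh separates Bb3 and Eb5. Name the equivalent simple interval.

Subtracting seven from the interval number removes an octave: 11 − 7 = 4.
So a perfect eleventh is an octave plus a perfect fourth. The quality is unchanged.

P4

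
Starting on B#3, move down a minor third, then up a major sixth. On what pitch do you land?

E##4

A minor third down from B#3 is G##3.
A major sixth up from G##3 is E##4.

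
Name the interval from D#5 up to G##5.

D to G spans four letter names (D-E-F-G): a fourth.
D#5 to G##5 spans 6 semitones — one semitone wider than the perfect fourth (5) — giving an augmented fourth.

augmented fourth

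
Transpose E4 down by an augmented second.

Two letter names down from E: D.
An augmented second is 3 semitones; 3 semitones down from E4 gives Db4.

Db4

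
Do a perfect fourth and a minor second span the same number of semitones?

No

A perfect fourth spans 5 semitones; a minor second spans 1 semitone. They differ by 4.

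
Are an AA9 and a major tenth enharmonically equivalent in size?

A doubly augmented ninth spans 16 semitones, and a major tenth also spans 16 semitones — they're enharmonic.

Yes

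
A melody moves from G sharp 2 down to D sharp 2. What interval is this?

Descending from G#2 to D#2 is the same interval as ascending D#2 to G#2.
D to G spans four letter names (D-E-F-G) — that makes it a fourth of some quality.
Counting semitones, D#2→G#2 is 5, which is the perfect fourth.

P4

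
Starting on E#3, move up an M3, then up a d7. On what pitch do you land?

F#4

E#3 up a major third → G##3 (4 semitones).
Up a diminished seventh from G##3: F#4 (9 semitones up).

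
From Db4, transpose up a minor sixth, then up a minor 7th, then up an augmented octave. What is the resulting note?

Ab6

Up a minor sixth from Db4: Bbb4 (8 semitones up).
Up a minor seventh from Bbb4: Abb5 (10 semitones up).
Abb5 up an augmented octave → Ab6 (13 semitones).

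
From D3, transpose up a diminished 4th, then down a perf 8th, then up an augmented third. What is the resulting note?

A diminished fourth up from D3 is Gb3.
A perfect octave down from Gb3 is Gb2.
An augmented third up from Gb2 is B2.

B2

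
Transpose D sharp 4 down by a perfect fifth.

G sharp 3

Five letter names down from D: G.
A perfect fifth spans 7 semitones, so from D#4 the target pitch is G#3.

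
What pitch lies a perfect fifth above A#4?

E#5

The fifth takes the letter from A up to E.
A perfect fifth is 7 semitones; 7 semitones up from A#4 gives E#5.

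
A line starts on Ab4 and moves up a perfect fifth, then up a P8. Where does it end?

Eb6

Up a perfect fifth from Ab4: Eb5 (7 semitones up).
Up a perfect octave from Eb5: Eb6 (12 semitones up).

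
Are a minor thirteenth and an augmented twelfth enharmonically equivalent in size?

A minor thirteenth spans 20 semitones, and an augmented twelfth also spans 20 semitones — they're enharmonic.

Yes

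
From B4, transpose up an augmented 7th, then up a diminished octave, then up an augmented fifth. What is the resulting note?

B4 up an augmented seventh → A##5 (12 semitones).
Up a diminished octave from A##5: A#6 (11 semitones up).
An augmented fifth up from A#6 is E##7.

E##7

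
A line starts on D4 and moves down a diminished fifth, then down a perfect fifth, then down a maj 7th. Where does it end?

D2

Down a diminished fifth from D4: G#3 (6 semitones down).
A perfect fifth down from G#3 is C#3.
C#3 down a major seventh → D2 (11 semitones).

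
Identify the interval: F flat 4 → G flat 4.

M2

F to G spans two letter names (F-G), so the interval is some kind of second.
The major second spans 2 semitones, and Fb4 to Gb4 is exactly 2 semitones — so this is a major second.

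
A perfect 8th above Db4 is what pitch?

For an octave the letter name doesn't change: still D, an octave up.
A perfect octave spans 12 semitones, so from Db4 the target pitch is Db5.

Db5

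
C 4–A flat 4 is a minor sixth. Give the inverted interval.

major third

Inverted interval numbers add to nine, so a sixth pairs with a third (6 + 3 = 9).
And minor becomes major under inversion, so we get a major third.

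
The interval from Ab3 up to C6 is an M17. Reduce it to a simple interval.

major third

Each octave removed subtracts seven from the number: 17 − 14 = 3.
So a major seventeenth is 2 octaves plus a major third. The quality is unchanged.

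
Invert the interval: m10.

major sixth

First reduce the compound minor tenth to its simple form, a minor third.
The rule of nine gives the new number: 9 − 3 = 6, so a third becomes a sixth.
Quality inverts too: minor becomes major. That makes the inversion a major sixth.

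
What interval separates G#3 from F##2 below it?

minor ninth

Descending from G#3 to F##2 is the same interval as ascending F##2 to G#3.
F to G spans two letter names (F-G), plus an octave: a ninth.
F##2 to G#3 is 13 semitones, a half step short of the major ninth (14), so this is minor.
(Equivalently, a compound minor second: a minor second plus an octave.)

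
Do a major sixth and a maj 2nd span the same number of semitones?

No

A major sixth spans 9 semitones; a major second spans 2 semitones. They differ by 7.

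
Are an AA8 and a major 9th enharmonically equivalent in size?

Yes

A doubly augmented octave = 14 semitones = a major ninth; enharmonically equal.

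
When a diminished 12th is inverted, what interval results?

A4

First reduce the compound diminished twelfth to its simple form, a diminished fifth.
Interval numbers invert to sum to nine: 5 + 4 = 9, so a fifth inverts to a fourth.
The quality also flips — diminished becomes augmented — giving an augmented fourth.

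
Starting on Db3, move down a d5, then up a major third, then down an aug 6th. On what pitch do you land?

Db3 down a diminished fifth → G2 (6 semitones).
G2 up a major third → B2 (4 semitones).
B2 down an augmented sixth → Db2 (10 semitones).

Db2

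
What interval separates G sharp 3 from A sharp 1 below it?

Descending from G#3 to A#1 is the same interval as ascending A#1 to G#3.
A to G spans seven letter names (A-B-C-D-E-F-G), plus an octave, so the interval is some kind of fourteenth.
A major fourteenth would be 23 semitones, but A#1 to G#3 is 22 — one semitone narrower, making it a minor fourteenth.
(Equivalently, a compound minor seventh: a minor seventh plus an octave.)

minor fourteenth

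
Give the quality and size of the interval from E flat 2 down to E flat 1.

perfect 8th

Descending from Eb2 to Eb1 is the same interval as ascending Eb1 to Eb2.
E to E is the same letter name, plus an octave, so the interval is some kind of octave.
The perfect octave spans 12 semitones, and Eb1 to Eb2 is exactly 12 semitones — so this is a perfect octave.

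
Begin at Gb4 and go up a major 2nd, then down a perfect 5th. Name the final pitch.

Up a major second from Gb4: Ab4 (2 semitones up).
Ab4 down a perfect fifth → Db4 (7 semitones).

Db4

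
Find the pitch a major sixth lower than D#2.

F#1

Six letter names down from D: F.
Moving 9 semitones down from D#2 (the size of a major sixth) reaches F#1.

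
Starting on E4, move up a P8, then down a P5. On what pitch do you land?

A4

E4 up a perfect octave → E5 (12 semitones).
E5 down a perfect fifth → A4 (7 semitones).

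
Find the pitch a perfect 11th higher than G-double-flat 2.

C-double-flat 4

Four letters up from G (plus an octave) reaches C.
A perfect eleventh is 17 semitones; 17 semitones up from Gbb2 gives Cbb4.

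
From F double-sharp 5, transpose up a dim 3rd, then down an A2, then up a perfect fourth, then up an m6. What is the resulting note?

A diminished third up from F##5 is A5.
A5 down an augmented second → Gb5 (3 semitones).
Up a perfect fourth from Gb5: Cb6 (5 semitones up).
Cb6 up a minor sixth → Abb6 (8 semitones).

A double-flat 6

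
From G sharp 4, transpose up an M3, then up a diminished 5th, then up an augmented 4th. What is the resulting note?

Up a major third from G#4: B#4 (4 semitones up).
A diminished fifth up from B#4 is F#5.
An augmented fourth up from F#5 is B#5.

B sharp 5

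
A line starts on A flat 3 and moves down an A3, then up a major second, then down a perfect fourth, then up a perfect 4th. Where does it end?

An augmented third down from Ab3 is Fbb3.
A major second up from Fbb3 is Gbb3.
A perfect fourth down from Gbb3 is Dbb3.
A perfect fourth up from Dbb3 is Gbb3.

G double-flat 3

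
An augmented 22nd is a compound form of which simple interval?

Each octave removed subtracts seven from the number: 22 − 14 = 8.
Quality carries through unchanged, so the simple form is an augmented octave.

A8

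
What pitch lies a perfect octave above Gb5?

Gb6

For an octave the letter name doesn't change: still G, an octave up.
Moving 12 semitones up from Gb5 (the size of a perfect octave) reaches Gb6.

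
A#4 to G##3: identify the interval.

minor ninth

Descending from A#4 to G##3 is the same interval as ascending G##3 to A#4.
G to A spans two letter names (G-A), plus an octave, so the interval is some kind of ninth.
A major ninth would be 14 semitones, but G##3 to A#4 is 13 — one semitone narrower, making it a minor ninth.
(Equivalently, a compound minor second: a minor second plus an octave.)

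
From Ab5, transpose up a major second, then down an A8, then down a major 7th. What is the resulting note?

Cbb4

Up a major second from Ab5: Bb5 (2 semitones up).
An augmented octave down from Bb5 is Bbb4.
Bbb4 down a major seventh → Cbb4 (11 semitones).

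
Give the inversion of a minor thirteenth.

major 3rd

First reduce the compound minor thirteenth to its simple form, a minor sixth.
The rule of nine gives the new number: 9 − 6 = 3, so a sixth becomes a third.
Quality inverts too: minor becomes major. That makes the inversion a major third.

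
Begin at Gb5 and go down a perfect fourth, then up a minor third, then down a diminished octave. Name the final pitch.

Down a perfect fourth from Gb5: Db5 (5 semitones down).
A minor third up from Db5 is Fb5.
A diminished octave down from Fb5 is F4.

F4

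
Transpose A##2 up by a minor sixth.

F##3

Counting six letter names up from A lands on F.
A minor sixth is 8 semitones; 8 semitones up from A##2 gives F##3.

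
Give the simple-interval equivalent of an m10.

Each octave removed subtracts seven from the number: 10 − 7 = 3.
Quality carries through unchanged, so the simple form is a minor third.

minor 3rd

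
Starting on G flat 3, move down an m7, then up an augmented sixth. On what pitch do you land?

A minor seventh down from Gb3 is Ab2.
Ab2 up an augmented sixth → F#3 (10 semitones).

F sharp 3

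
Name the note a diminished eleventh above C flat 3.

Counting four letter names plus an octave up from C lands on F.
A diminished eleventh is 16 semitones; 16 semitones up from Cb3 gives Fbb4.

F double-flat 4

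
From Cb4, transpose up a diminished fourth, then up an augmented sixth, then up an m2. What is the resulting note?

Ebb5

Cb4 up a diminished fourth → Fbb4 (4 semitones).
An augmented sixth up from Fbb4 is Db5.
Up a minor second from Db5: Ebb5 (1 semitone up).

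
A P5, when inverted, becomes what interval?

The rule of nine gives the new number: 9 − 5 = 4, so a fifth becomes a fourth.
The quality also flips — perfect stays perfect — giving a perfect fourth.

P4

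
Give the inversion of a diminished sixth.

Inverted interval numbers add to nine, so a sixth pairs with a third (6 + 3 = 9).
The quality also flips — diminished becomes augmented — giving an augmented third.

augmented third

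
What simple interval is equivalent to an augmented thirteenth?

augmented sixth

Each octave removed subtracts seven from the number: 13 − 7 = 6.
That makes an augmented thirteenth a compound augmented sixth — an octave plus an augmented sixth.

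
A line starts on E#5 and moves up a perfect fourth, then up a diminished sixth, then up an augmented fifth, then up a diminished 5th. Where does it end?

A perfect fourth up from E#5 is A#5.
Up a diminished sixth from A#5: F6 (7 semitones up).
F6 up an augmented fifth → C#7 (8 semitones).
Up a diminished fifth from C#7: G7 (6 semitones up).

G7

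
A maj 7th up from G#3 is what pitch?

F##4

Counting seven letter names up from G lands on F.
A major seventh spans 11 semitones, so from G#3 the target pitch is F##4.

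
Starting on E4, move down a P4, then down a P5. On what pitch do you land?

Down a perfect fourth from E4: B3 (5 semitones down).
A perfect fifth down from B3 is E3.

E3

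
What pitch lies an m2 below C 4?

Two letter names down from C: B.
A minor second spans 1 semitone, so from C4 the target pitch is B3.

B 3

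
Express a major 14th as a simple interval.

major seventh

Subtracting seven from the interval number removes an octave: 14 − 7 = 7.
So a major fourteenth is an octave plus a major seventh. The quality is unchanged.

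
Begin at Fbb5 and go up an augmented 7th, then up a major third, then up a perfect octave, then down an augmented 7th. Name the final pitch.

An augmented seventh up from Fbb5 is Eb6.
A major third up from Eb6 is G6.
G6 up a perfect octave → G7 (12 semitones).
Down an augmented seventh from G7: Abb6 (12 semitones down).

Abb6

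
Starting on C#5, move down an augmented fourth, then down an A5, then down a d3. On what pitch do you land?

A3

Down an augmented fourth from C#5: G4 (6 semitones down).
G4 down an augmented fifth → Cb4 (8 semitones).
A diminished third down from Cb4 is A3.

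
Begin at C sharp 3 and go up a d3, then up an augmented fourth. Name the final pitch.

A 3

A diminished third up from C#3 is Eb3.
An augmented fourth up from Eb3 is A3.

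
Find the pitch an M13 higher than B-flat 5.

Six letters up from B (plus an octave) reaches G.
Moving 21 semitones up from Bb5 (the size of a major thirteenth) reaches G7.

G 7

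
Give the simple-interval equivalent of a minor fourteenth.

Take out an octave (7 from the number): 14 − 7 = 7.
Quality carries through unchanged, so the simple form is a minor seventh.

minor seventh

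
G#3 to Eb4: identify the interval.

d6

G to E spans six letter names (G-A-B-C-D-E), so the interval is some kind of sixth.
A major sixth would be 9 semitones; G#3 to Eb4 is 7, two semitones narrower, so the interval is diminished.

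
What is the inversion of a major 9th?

minor 7th

First reduce the compound major ninth to its simple form, a major second.
The rule of nine gives the new number: 9 − 2 = 7, so a second becomes a seventh.
Quality inverts too: major becomes minor. That makes the inversion a minor seventh.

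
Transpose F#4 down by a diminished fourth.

C##4

Four letter names down from F: C.
A diminished fourth spans 4 semitones, so from F#4 the target pitch is C##4.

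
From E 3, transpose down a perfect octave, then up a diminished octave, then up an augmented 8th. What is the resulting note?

Down a perfect octave from E3: E2 (12 semitones down).
E2 up a diminished octave → Eb3 (11 semitones).
An augmented octave up from Eb3 is E4.

E 4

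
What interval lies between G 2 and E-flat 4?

G to E spans six letter names (G-A-B-C-D-E), plus an octave, so the interval is some kind of thirteenth.
At 20 semitones, G2→Eb4 falls one short of a major thirteenth: minor.
(Equivalently, a compound minor sixth: a minor sixth plus an octave.)

minor thirteenth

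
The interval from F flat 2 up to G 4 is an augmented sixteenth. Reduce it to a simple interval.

Take out 2 octaves (14 from the number): 16 − 14 = 2.
So an augmented sixteenth is 2 octaves plus an augmented second. The quality is unchanged.

augmented second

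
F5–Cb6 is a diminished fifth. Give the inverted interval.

A4

Interval numbers invert to sum to nine: 5 + 4 = 9, so a fifth inverts to a fourth.
And diminished becomes augmented under inversion, so we get an augmented fourth.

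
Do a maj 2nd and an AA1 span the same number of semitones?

Yes

A major second = 2 semitones = a doubly augmented unison; enharmonically equal.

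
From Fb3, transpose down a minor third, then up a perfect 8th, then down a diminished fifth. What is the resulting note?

G3

Down a minor third from Fb3: Db3 (3 semitones down).
Db3 up a perfect octave → Db4 (12 semitones).
Down a diminished fifth from Db4: G3 (6 semitones down).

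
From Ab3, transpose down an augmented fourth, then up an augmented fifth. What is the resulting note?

Ab3 down an augmented fourth → Ebb3 (6 semitones).
An augmented fifth up from Ebb3 is Bb3.

Bb3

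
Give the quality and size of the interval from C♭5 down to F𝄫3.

A12

Descending from Cb5 to Fbb3 is the same interval as ascending Fbb3 to Cb5.
F to C spans five letter names (F-G-A-B-C), plus an octave — that makes it a twelfth of some quality.
The perfect twelfth is 19 semitones; here we have 20, one semitone wider: augmented.
(Equivalently, a compound augmented fifth: an augmented fifth plus an octave.)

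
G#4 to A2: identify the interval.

Descending from G#4 to A2 is the same interval as ascending A2 to G#4.
A to G spans seven letter names (A-B-C-D-E-F-G), plus an octave — that makes it a fourteenth of some quality.
The major fourteenth spans 23 semitones, and A2 to G#4 is exactly 23 semitones — so this is a major fourteenth.
(Equivalently, a compound major seventh: a major seventh plus an octave.)

major 14th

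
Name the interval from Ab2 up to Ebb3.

A to E spans five letter names (A-B-C-D-E): a fifth.
Ab2 to Ebb3 spans 6 semitones — one semitone narrower than the perfect fifth (7) — giving a diminished fifth.

diminished fifth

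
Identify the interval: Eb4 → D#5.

E to D spans seven letter names (E-F-G-A-B-C-D), so the interval is some kind of seventh.
The major seventh is 11 semitones; here we have 12, one semitone wider: augmented.

A7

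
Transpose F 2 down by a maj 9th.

E flat 1

The ninth's letter: F down two letter names plus an octave → E.
Moving 14 semitones down from F2 (the size of a major ninth) reaches Eb1.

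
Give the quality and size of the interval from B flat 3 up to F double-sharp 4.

doubly augmented fifth

B to F spans five letter names (B-C-D-E-F): a fifth.
The perfect fifth is 7 semitones; here we have 9, two semitones wider: doubly augmented.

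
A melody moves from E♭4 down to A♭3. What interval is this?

Descending from Eb4 to Ab3 is the same interval as ascending Ab3 to Eb4.
A to E spans five letter names (A-B-C-D-E): a fifth.
The perfect fifth spans 7 semitones, and Ab3 to Eb4 is exactly 7 semitones — so this is a perfect fifth.

perfect 5th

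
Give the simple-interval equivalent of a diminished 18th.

d4

Subtracting seven from the interval number removes an octave: 18 − 14 = 4.
That makes a diminished eighteenth a compound diminished fourth — 2 octaves plus a diminished fourth.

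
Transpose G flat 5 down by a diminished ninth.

Counting two letter names plus an octave down from G lands on F.
Moving 12 semitones down from Gb5 (the size of a diminished ninth) reaches F#4.

F sharp 4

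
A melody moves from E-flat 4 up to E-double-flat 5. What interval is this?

E to E is the same letter name, plus an octave, so the interval is some kind of octave.
A perfect octave would be 12 semitones; Eb4 to Ebb5 is 11, one semitone narrower, so the interval is diminished.

diminished octave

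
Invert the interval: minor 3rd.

The rule of nine gives the new number: 9 − 3 = 6, so a third becomes a sixth.
The quality also flips — minor becomes major — giving a major sixth.

major 6th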